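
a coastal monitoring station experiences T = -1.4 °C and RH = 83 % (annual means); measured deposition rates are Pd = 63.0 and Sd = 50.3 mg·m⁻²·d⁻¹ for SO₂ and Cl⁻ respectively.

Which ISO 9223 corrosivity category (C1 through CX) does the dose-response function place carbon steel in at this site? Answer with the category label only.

carbon steel: f(T) = +0.150·(T−10) [T≤10 °C] = -1.7100
  sulphur-dioxide contribution → 14.52 μm/a
  chloride contribution → 16.93 μm/a
  ⇒ r_corr(carbon steel) = 31.45 μm/a
ISO 9223 Table 2 (carbon steel): 25 < 31.5 ≤ 50 μm/a ⇒ C3

C3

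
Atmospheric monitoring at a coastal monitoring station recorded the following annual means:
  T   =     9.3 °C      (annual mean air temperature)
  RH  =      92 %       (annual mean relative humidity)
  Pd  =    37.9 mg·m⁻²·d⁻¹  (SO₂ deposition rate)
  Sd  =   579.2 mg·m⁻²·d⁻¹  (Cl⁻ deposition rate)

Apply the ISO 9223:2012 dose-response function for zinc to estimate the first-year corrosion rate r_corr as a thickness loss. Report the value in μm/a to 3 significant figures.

r_corr = 7.31 μm/a

zinc: f(T) = +0.038·(T−10) [T≤10 °C] = -0.0266
  Pd branch = 0.0129·Pd^0.44·e^(0.046·RH+f) = 4.281 μm/a
  Cl⁻ term: 0.0175·579.2^0.57·exp(0.008·92+0.085·9.3) = 3.026
  sum: 4.281 + 3.026 → r_corr = 7.307 μm/a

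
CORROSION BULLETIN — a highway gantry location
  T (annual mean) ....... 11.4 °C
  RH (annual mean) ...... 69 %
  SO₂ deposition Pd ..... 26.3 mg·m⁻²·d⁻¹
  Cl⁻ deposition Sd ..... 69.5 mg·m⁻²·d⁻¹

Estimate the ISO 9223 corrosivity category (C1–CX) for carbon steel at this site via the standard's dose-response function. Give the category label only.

C4

carbon steel: T>10 °C ⇒ hinge -0.054·(11.4−10) = -0.0756
  Pd branch = 1.77·Pd^0.52·e^(0.02·RH+f) = 35.71 μm/a
  Sd branch = 0.102·Sd^0.62·e^(0.033·RH+0.04·T) = 21.75 μm/a
  r_corr = 35.71 + 21.75 = 57.47 μm/a
ISO 9223 Table 2 (carbon steel): 50 < 57.5 ≤ 80 μm/a ⇒ C4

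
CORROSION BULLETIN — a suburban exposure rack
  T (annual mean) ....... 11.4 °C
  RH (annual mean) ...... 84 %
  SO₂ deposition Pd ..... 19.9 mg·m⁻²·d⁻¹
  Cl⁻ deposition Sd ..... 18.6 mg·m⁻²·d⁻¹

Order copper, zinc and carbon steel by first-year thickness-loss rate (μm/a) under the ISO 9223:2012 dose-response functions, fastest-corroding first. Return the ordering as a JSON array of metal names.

["carbon steel", "zinc", "copper"]

copper: T>10 °C ⇒ hinge -0.080·(11.4−10) = -0.1120
  SO₂ term: 0.0053·19.9^0.26·exp(0.059·84-0.1120) = 1.465
  Cl⁻ term: 0.01025·18.6^0.27·exp(0.036·84+0.049·11.4) = 0.8117
  r_corr = 1.465 + 0.8117 = 2.276 μm/a
zinc: f(T) = -0.071·(T−10) [T>10 °C] = -0.0994
  Pd branch = 0.0129·Pd^0.44·e^(0.046·RH+f) = 2.075 μm/a
  Sd branch = 0.0175·Sd^0.57·e^(0.008·RH+0.085·T) = 0.4779 μm/a
  sum: 2.075 + 0.4779 → r_corr = 2.553 μm/a
carbon steel: T>10 °C ⇒ hinge -0.054·(11.4−10) = -0.0756
  Pd branch = 1.77·Pd^0.52·e^(0.02·RH+f) = 41.7 μm/a
  Sd branch = 0.102·Sd^0.62·e^(0.033·RH+0.04·T) = 15.76 μm/a
  r_corr = 41.7 + 15.76 = 57.46 μm/a
Ordering by μm/a: carbon steel (57.5) > zinc (2.55) > copper (2.28)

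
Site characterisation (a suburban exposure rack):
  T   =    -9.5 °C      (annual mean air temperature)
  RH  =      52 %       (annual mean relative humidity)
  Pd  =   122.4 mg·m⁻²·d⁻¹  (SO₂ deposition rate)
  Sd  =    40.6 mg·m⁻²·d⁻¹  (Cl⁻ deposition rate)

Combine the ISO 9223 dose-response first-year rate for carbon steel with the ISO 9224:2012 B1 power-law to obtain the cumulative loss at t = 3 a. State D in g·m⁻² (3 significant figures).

D(3) = 99.4 g·m⁻²

carbon steel: T≤10 °C ⇒ hinge +0.150·(-9.5−10) = -2.9250
  Pd branch = 1.77·Pd^0.52·e^(0.02·RH+f) = 3.273 μm/a
  Sd branch = 0.102·Sd^0.62·e^(0.033·RH+0.04·T) = 3.856 μm/a
  sum: 3.273 + 3.856 → r_corr = 7.129 μm/a
Long-term exponent b (ISO 9224 Table 2, B1) = 0.523
  D(3) = 7.129 × 3^0.523 = 7.129 × 1.776 = 12.66 μm
  Mass loss = 12.66 μm × 7.85 g/cm³ = 99.41 g·m⁻²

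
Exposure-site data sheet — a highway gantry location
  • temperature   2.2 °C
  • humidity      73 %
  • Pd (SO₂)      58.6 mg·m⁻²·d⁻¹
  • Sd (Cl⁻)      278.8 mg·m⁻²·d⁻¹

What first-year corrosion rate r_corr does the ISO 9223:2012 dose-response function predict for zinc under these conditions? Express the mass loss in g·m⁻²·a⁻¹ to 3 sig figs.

r_corr = 18.5 g·m⁻²·a⁻¹

zinc: T≤10 °C ⇒ hinge +0.038·(2.2−10) = -0.2964
  SO₂ term: 0.0129·58.6^0.44·exp(0.046·73-0.2964) = 1.652
  Sd branch = 0.0175·Sd^0.57·e^(0.008·RH+0.085·T) = 0.9369 μm/a
  sum: 1.652 + 0.9369 → r_corr = 2.589 μm/a
Convert to mass loss: 2.589 μm/a × 7.14 g/cm³ = 18.49 g·m⁻²·a⁻¹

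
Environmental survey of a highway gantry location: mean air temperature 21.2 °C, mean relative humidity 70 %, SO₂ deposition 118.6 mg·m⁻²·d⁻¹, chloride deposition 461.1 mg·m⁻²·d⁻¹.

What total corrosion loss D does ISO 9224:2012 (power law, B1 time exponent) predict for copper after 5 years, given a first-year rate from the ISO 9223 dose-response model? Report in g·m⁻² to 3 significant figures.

copper: temperature factor f = -0.080·(11.2) = -0.8960
  sulphur-dioxide contribution → 0.4656 μm/a
  chloride contribution → 1.886 μm/a
  total first-year rate 2.352 μm/a
Long-term exponent b (ISO 9224 Table 2, B1) = 0.667
  D(5) = 2.352 × 5^0.667 = 2.352 × 2.926 = 6.88 μm
  Mass loss = 6.88 μm × 8.96 g/cm³ = 61.64 g·m⁻²

D(5) = 61.6 g·m⁻²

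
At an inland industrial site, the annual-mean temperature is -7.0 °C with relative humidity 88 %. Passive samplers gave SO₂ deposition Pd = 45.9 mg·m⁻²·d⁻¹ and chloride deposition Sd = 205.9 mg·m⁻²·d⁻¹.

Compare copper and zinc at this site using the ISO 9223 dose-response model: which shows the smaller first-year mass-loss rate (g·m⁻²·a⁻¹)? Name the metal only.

copper

copper: temperature factor f = +0.126·(-17.0) = -2.1420
  sulphur-dioxide contribution → 0.3027 μm/a
  chloride contribution → 0.7283 μm/a
  total first-year rate 1.031 μm/a
  mass loss = 1.031 μm/a × 8.96 g/cm³ = 9.237 g·m⁻²·a⁻¹
zinc: T≤10 °C ⇒ hinge +0.038·(-7.0−10) = -0.6460
  sulphur-dioxide contribution → 2.086 μm/a
  chloride contribution → 0.4066 μm/a
  total first-year rate 2.492 μm/a
  mass loss = 2.492 μm/a × 7.14 g/cm³ = 17.8 g·m⁻²·a⁻¹
Ordering by g·m⁻²·a⁻¹: zinc (17.8) > copper (9.24)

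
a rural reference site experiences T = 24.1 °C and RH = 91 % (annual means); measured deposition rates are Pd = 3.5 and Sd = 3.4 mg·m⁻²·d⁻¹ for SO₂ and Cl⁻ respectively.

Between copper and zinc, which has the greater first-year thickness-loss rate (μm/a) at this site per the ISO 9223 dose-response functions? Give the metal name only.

copper

copper: T>10 °C ⇒ hinge -0.080·(24.1−10) = -1.1280
  Pd branch = 0.0053·Pd^0.26·e^(0.059·RH+f) = 0.51 μm/a
  Cl⁻ term: 0.01025·3.4^0.27·exp(0.036·91+0.049·24.1) = 1.23
  sum: 0.51 + 1.23 → r_corr = 1.74 μm/a
zinc: temperature factor f = -0.071·(14.1) = -1.0011
  Pd branch = 0.0129·Pd^0.44·e^(0.046·RH+f) = 0.541 μm/a
  Sd branch = 0.0175·Sd^0.57·e^(0.008·RH+0.085·T) = 0.5647 μm/a
  sum: 0.541 + 0.5647 → r_corr = 1.106 μm/a
Ordering by μm/a: copper (1.74) > zinc (1.11)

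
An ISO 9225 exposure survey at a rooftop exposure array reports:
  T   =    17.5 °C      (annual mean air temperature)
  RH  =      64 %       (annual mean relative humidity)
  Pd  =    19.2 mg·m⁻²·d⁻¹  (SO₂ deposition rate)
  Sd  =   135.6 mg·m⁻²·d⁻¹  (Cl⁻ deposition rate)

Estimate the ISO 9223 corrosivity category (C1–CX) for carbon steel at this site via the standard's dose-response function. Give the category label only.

carbon steel: temperature factor f = -0.054·(7.5) = -0.4050
  sulphur-dioxide contribution → 19.74 μm/a
  chloride contribution → 35.63 μm/a
  total first-year rate 55.37 μm/a
ISO 9223 Table 2 (carbon steel): 50 < 55.4 ≤ 80 μm/a ⇒ C4

C4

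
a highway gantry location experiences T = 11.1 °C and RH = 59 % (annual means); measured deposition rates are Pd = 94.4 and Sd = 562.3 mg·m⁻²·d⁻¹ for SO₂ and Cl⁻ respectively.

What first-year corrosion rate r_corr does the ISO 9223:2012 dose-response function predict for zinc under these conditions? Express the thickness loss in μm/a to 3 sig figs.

r_corr = 3.99 μm/a

zinc: f(T) = -0.071·(T−10) [T>10 °C] = -0.0781
  SO₂ term: 0.0129·94.4^0.44·exp(0.046·59-0.0781) = 1.331
  Cl⁻ term: 0.0175·562.3^0.57·exp(0.008·59+0.085·11.1) = 2.662
  r_corr = 1.331 + 2.662 = 3.994 μm/a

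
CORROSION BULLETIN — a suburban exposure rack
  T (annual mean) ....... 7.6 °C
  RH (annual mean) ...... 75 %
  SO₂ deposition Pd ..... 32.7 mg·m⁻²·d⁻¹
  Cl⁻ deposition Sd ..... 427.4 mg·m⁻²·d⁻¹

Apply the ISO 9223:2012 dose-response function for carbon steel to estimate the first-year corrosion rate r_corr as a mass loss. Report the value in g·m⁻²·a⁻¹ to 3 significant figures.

carbon steel: temperature factor f = +0.150·(-2.4) = -0.3600
  SO₂ term: 1.77·32.7^0.52·exp(0.02·75-0.3600) = 33.93
  Cl⁻ term: 0.102·427.4^0.62·exp(0.033·75+0.04·7.6) = 70.25
  r_corr = 33.93 + 70.25 = 104.2 μm/a
Convert to mass loss: 104.2 μm/a × 7.85 g/cm³ = 817.8 g·m⁻²·a⁻¹

r_corr = 818 g·m⁻²·a⁻¹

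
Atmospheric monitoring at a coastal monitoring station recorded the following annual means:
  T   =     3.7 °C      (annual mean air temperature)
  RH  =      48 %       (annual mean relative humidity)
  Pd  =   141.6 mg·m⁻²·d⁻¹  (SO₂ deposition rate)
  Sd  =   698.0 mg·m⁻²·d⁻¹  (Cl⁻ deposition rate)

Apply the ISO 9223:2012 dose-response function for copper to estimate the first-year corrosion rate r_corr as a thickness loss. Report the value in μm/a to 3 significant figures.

copper: T≤10 °C ⇒ hinge +0.126·(3.7−10) = -0.7938
  SO₂ term: 0.0053·141.6^0.26·exp(0.059·48-0.7938) = 0.1475
  Sd branch = 0.01025·Sd^0.27·e^(0.036·RH+0.049·T) = 0.4053 μm/a
  sum: 0.1475 + 0.4053 → r_corr = 0.5528 μm/a

r_corr = 0.553 μm/a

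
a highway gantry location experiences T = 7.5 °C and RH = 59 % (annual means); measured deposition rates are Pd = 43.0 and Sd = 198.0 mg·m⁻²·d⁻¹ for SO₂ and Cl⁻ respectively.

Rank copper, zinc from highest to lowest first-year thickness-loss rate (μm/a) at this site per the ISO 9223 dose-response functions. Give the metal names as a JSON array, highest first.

["zinc", "copper"]

copper: f(T) = +0.126·(T−10) [T≤10 °C] = -0.3150
  Pd branch = 0.0053·Pd^0.26·e^(0.059·RH+f) = 0.3342 μm/a
  Cl⁻ term: 0.01025·198.0^0.27·exp(0.036·59+0.049·7.5) = 0.5163
  sum: 0.3342 + 0.5163 → r_corr = 0.8504 μm/a
zinc: f(T) = +0.038·(T−10) [T≤10 °C] = -0.0950
  Pd branch = 0.0129·Pd^0.44·e^(0.046·RH+f) = 0.9263 μm/a
  Cl⁻ term: 0.0175·198.0^0.57·exp(0.008·59+0.085·7.5) = 1.081
  sum: 0.9263 + 1.081 → r_corr = 2.008 μm/a
Ordering by μm/a: zinc (2.01) > copper (0.85)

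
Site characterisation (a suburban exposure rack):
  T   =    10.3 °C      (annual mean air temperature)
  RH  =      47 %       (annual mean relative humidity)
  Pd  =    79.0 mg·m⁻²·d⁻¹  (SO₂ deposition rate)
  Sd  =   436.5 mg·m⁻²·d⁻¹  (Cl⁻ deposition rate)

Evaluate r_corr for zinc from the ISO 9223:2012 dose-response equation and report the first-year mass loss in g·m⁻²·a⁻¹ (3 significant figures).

zinc: T>10 °C ⇒ hinge -0.071·(10.3−10) = -0.0213
  SO₂ term: 0.0129·79.0^0.44·exp(0.046·47-0.0213) = 0.7503
  Sd branch = 0.0175·Sd^0.57·e^(0.008·RH+0.085·T) = 1.956 μm/a
  r_corr = 0.7503 + 1.956 = 2.706 μm/a
Convert to mass loss: 2.706 μm/a × 7.14 g/cm³ = 19.32 g·m⁻²·a⁻¹

r_corr = 19.3 g·m⁻²·a⁻¹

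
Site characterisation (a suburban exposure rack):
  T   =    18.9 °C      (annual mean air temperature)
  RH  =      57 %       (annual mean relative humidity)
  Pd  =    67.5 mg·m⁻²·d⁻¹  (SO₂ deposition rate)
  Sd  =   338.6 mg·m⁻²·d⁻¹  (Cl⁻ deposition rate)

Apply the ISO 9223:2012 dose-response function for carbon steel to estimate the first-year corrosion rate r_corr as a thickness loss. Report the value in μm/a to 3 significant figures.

r_corr = 83.3 μm/a

carbon steel: f(T) = -0.054·(T−10) [T>10 °C] = -0.4806
  sulphur-dioxide contribution → 30.59 μm/a
  chloride contribution → 52.75 μm/a
  ⇒ r_corr(carbon steel) = 83.34 μm/a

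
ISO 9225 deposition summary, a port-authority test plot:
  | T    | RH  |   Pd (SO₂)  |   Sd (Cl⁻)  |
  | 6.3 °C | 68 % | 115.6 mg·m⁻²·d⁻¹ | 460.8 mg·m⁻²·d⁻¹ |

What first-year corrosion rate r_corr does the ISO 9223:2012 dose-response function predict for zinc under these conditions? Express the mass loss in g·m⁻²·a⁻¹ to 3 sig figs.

zinc: temperature factor f = +0.038·(-3.7) = -0.1406
  Pd branch = 0.0129·Pd^0.44·e^(0.046·RH+f) = 2.069 μm/a
  Cl⁻ term: 0.0175·460.8^0.57·exp(0.008·68+0.085·6.3) = 1.698
  sum: 2.069 + 1.698 → r_corr = 3.767 μm/a
Convert to mass loss: 3.767 μm/a × 7.14 g/cm³ = 26.9 g·m⁻²·a⁻¹

r_corr = 26.9 g·m⁻²·a⁻¹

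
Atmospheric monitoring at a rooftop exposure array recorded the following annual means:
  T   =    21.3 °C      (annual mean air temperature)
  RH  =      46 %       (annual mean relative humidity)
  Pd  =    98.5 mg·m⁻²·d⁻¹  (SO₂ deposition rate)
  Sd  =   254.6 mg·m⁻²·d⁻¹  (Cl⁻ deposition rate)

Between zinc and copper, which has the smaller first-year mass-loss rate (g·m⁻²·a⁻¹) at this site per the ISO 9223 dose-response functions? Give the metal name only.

copper

zinc: f(T) = -0.071·(T−10) [T>10 °C] = -0.8023
  SO₂ term: 0.0129·98.5^0.44·exp(0.046·46-0.8023) = 0.3616
  Cl⁻ term: 0.0175·254.6^0.57·exp(0.008·46+0.085·21.3) = 3.635
  sum: 0.3616 + 3.635 → r_corr = 3.996 μm/a
  mass loss = 3.996 μm/a × 7.14 g/cm³ = 28.53 g·m⁻²·a⁻¹
copper: temperature factor f = -0.080·(11.3) = -0.9040
  SO₂ term: 0.0053·98.5^0.26·exp(0.059·46-0.9040) = 0.1068
  Sd branch = 0.01025·Sd^0.27·e^(0.036·RH+0.049·T) = 0.6804 μm/a
  sum: 0.1068 + 0.6804 → r_corr = 0.7872 μm/a
  mass loss = 0.7872 μm/a × 8.96 g/cm³ = 7.054 g·m⁻²·a⁻¹
Ordering by g·m⁻²·a⁻¹: zinc (28.5) > copper (7.05)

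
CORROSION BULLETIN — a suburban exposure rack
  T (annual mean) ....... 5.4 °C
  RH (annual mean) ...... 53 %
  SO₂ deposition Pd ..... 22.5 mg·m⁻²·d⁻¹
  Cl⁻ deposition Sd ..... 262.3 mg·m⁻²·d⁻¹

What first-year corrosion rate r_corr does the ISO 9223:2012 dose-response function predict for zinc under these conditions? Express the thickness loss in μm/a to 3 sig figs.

r_corr = 1.50 μm/a

zinc: f(T) = +0.038·(T−10) [T≤10 °C] = -0.1748
  sulphur-dioxide contribution → 0.488 μm/a
  chloride contribution → 1.012 μm/a
  total first-year rate 1.5 μm/a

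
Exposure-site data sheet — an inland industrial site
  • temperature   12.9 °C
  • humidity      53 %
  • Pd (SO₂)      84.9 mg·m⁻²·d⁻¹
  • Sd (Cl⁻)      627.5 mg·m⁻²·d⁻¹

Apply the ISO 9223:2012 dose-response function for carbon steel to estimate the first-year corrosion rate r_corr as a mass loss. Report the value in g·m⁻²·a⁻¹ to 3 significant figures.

r_corr = 764 g·m⁻²·a⁻¹

carbon steel: f(T) = -0.054·(T−10) [T>10 °C] = -0.1566
  Pd branch = 1.77·Pd^0.52·e^(0.02·RH+f) = 43.99 μm/a
  Cl⁻ term: 0.102·627.5^0.62·exp(0.033·53+0.04·12.9) = 53.31
  r_corr = 43.99 + 53.31 = 97.3 μm/a
Convert to mass loss: 97.3 μm/a × 7.85 g/cm³ = 763.8 g·m⁻²·a⁻¹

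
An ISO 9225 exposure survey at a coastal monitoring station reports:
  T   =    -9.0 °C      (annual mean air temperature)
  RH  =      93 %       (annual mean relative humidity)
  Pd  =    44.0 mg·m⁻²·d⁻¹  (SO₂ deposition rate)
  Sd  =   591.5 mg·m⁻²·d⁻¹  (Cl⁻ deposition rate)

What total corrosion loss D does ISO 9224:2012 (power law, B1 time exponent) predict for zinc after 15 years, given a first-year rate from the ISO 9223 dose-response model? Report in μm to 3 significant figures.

D(15) = 27.5 μm

zinc: temperature factor f = +0.038·(-19.0) = -0.7220
  Pd branch = 0.0129·Pd^0.44·e^(0.046·RH+f) = 2.388 μm/a
  Sd branch = 0.0175·Sd^0.57·e^(0.008·RH+0.085·T) = 0.6515 μm/a
  sum: 2.388 + 0.6515 → r_corr = 3.04 μm/a
Power-law: D(15) = r_corr · 15^0.813
  D(15) = 3.04 × 15^0.813 = 3.04 × 9.04 = 27.48 μm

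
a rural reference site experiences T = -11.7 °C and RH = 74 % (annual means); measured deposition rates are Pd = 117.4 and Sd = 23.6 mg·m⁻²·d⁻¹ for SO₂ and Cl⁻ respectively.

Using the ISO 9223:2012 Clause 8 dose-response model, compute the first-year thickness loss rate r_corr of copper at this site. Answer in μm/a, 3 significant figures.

r_corr = 0.288 μm/a

copper: T≤10 °C ⇒ hinge +0.126·(-11.7−10) = -2.7342
  SO₂ term: 0.0053·117.4^0.26·exp(0.059·74-2.7342) = 0.09356
  Sd branch = 0.01025·Sd^0.27·e^(0.036·RH+0.049·T) = 0.1947 μm/a
  sum: 0.09356 + 0.1947 → r_corr = 0.2883 μm/a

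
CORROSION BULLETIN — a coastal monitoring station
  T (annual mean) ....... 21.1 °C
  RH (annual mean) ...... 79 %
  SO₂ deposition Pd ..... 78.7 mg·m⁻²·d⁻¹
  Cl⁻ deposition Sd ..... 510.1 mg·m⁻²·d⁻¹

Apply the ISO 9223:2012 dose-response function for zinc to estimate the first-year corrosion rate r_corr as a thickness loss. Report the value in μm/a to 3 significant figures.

zinc: temperature factor f = -0.071·(11.1) = -0.7881
  SO₂ term: 0.0129·78.7^0.44·exp(0.046·79-0.7881) = 1.516
  Sd branch = 0.0175·Sd^0.57·e^(0.008·RH+0.085·T) = 6.915 μm/a
  r_corr = 1.516 + 6.915 = 8.431 μm/a

r_corr = 8.43 μm/a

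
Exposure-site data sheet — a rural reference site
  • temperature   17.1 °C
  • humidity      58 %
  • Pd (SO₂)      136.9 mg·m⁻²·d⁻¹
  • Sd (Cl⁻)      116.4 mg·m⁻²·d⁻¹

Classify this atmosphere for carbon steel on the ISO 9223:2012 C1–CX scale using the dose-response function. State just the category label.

carbon steel: f(T) = -0.054·(T−10) [T>10 °C] = -0.3834
  sulphur-dioxide contribution → 49.68 μm/a
  chloride contribution → 26.17 μm/a
  ⇒ r_corr(carbon steel) = 75.85 μm/a
ISO 9223 Table 2 (carbon steel): 50 < 75.8 ≤ 80 μm/a ⇒ C4

C4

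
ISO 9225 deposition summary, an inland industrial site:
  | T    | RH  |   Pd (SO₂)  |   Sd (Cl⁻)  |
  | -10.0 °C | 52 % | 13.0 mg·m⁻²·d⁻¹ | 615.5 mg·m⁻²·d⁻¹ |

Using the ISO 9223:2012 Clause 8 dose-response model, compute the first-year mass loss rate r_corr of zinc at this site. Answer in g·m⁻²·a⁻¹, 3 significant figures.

zinc: f(T) = +0.038·(T−10) [T≤10 °C] = -0.7600
  SO₂ term: 0.0129·13.0^0.44·exp(0.046·52-0.7600) = 0.2039
  Cl⁻ term: 0.0175·615.5^0.57·exp(0.008·52+0.085·-10.0) = 0.441
  sum: 0.2039 + 0.441 → r_corr = 0.6449 μm/a
Convert to mass loss: 0.6449 μm/a × 7.14 g/cm³ = 4.605 g·m⁻²·a⁻¹

r_corr = 4.60 g·m⁻²·a⁻¹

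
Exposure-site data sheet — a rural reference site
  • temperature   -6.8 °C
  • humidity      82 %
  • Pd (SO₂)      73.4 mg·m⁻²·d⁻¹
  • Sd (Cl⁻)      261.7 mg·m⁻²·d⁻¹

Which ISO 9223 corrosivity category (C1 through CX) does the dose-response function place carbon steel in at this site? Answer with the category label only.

carbon steel: f(T) = +0.150·(T−10) [T≤10 °C] = -2.5200
  sulphur-dioxide contribution → 6.854 μm/a
  chloride contribution → 36.7 μm/a
  total first-year rate 43.56 μm/a
43.6 μm/a falls in (25, 50] for carbon steel → category C3

C3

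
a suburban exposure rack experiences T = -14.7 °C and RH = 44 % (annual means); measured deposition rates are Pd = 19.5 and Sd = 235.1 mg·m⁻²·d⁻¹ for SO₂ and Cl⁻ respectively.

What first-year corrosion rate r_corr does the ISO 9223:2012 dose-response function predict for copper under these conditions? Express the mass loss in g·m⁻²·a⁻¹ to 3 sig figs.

r_corr = 1.01 g·m⁻²·a⁻¹

copper: f(T) = +0.126·(T−10) [T≤10 °C] = -3.1122
  Pd branch = 0.0053·Pd^0.26·e^(0.059·RH+f) = 0.006847 μm/a
  Cl⁻ term: 0.01025·235.1^0.27·exp(0.036·44+0.049·-14.7) = 0.1062
  sum: 0.006847 + 0.1062 → r_corr = 0.113 μm/a
Convert to mass loss: 0.113 μm/a × 8.96 g/cm³ = 1.013 g·m⁻²·a⁻¹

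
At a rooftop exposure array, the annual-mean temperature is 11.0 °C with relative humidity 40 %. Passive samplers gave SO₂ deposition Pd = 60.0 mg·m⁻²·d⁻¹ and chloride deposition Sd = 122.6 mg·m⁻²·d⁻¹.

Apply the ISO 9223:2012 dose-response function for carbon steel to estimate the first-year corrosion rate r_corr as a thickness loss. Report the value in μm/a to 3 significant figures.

carbon steel: f(T) = -0.054·(T−10) [T>10 °C] = -0.0540
  SO₂ term: 1.77·60.0^0.52·exp(0.02·40-0.0540) = 31.38
  Sd branch = 0.102·Sd^0.62·e^(0.033·RH+0.04·T) = 11.69 μm/a
  r_corr = 31.38 + 11.69 = 43.07 μm/a

r_corr = 43.1 μm/a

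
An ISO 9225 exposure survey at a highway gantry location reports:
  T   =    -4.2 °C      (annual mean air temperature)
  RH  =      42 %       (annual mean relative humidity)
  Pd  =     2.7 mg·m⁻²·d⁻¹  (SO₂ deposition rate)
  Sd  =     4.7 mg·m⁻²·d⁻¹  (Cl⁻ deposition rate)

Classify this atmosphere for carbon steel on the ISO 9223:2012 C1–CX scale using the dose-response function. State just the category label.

carbon steel: T≤10 °C ⇒ hinge +0.150·(-4.2−10) = -2.1300
  SO₂ term: 1.77·2.7^0.52·exp(0.02·42-2.1300) = 0.8167
  Cl⁻ term: 0.102·4.7^0.62·exp(0.033·42+0.04·-4.2) = 0.9001
  r_corr = 0.8167 + 0.9001 = 1.717 μm/a
1.72 μm/a falls in (1.3, 25] for carbon steel → category C2

C2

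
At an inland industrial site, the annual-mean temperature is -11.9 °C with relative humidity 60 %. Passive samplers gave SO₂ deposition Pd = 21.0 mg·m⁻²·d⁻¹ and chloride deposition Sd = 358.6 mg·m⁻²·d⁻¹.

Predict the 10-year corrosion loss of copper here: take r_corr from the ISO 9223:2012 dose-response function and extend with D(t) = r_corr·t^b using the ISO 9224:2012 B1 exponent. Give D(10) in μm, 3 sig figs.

copper: f(T) = +0.126·(T−10) [T≤10 °C] = -2.7594
  Pd branch = 0.0053·Pd^0.26·e^(0.059·RH+f) = 0.02553 μm/a
  Cl⁻ term: 0.01025·358.6^0.27·exp(0.036·60+0.049·-11.9) = 0.2428
  r_corr = 0.02553 + 0.2428 = 0.2684 μm/a
ISO 9224: D(t) = r_corr · t^b with b = 0.667 (copper, B1)
  D(10) = 0.2684 × 10^0.667 = 0.2684 × 4.645 = 1.247 μm

D(10) = 1.25 μm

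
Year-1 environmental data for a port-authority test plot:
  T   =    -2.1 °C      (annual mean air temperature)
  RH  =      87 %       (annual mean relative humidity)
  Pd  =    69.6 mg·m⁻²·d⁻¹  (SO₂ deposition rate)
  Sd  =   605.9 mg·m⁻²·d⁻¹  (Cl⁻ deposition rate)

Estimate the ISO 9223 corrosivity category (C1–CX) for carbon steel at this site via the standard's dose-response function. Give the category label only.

carbon steel: T≤10 °C ⇒ hinge +0.150·(-2.1−10) = -1.8150
  SO₂ term: 1.77·69.6^0.52·exp(0.02·87-1.8150) = 14.91
  Cl⁻ term: 0.102·605.9^0.62·exp(0.033·87+0.04·-2.1) = 87.92
  r_corr = 14.91 + 87.92 = 102.8 μm/a
Category bounds: 80…200 μm/a bracket r_corr ⇒ C5

C5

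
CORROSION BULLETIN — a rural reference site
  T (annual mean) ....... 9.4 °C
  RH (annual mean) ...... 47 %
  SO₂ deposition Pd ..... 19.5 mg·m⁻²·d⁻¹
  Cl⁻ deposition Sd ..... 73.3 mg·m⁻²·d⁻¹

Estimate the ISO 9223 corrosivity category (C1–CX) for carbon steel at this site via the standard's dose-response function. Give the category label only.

C3

carbon steel: T≤10 °C ⇒ hinge +0.150·(9.4−10) = -0.0900
  SO₂ term: 1.77·19.5^0.52·exp(0.02·47-0.0900) = 19.41
  Cl⁻ term: 0.102·73.3^0.62·exp(0.033·47+0.04·9.4) = 10.04
  sum: 19.41 + 10.04 → r_corr = 29.45 μm/a
ISO 9223 Table 2 (carbon steel): 25 < 29.4 ≤ 50 μm/a ⇒ C3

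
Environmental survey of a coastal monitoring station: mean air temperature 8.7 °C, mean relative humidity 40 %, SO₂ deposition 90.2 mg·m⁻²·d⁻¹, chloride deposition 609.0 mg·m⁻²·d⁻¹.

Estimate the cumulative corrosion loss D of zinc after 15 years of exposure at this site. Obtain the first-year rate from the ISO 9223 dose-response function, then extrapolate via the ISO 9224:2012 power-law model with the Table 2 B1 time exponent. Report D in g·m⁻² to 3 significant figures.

zinc: T≤10 °C ⇒ hinge +0.038·(8.7−10) = -0.0494
  SO₂ term: 0.0129·90.2^0.44·exp(0.046·40-0.0494) = 0.5604
  Sd branch = 0.0175·Sd^0.57·e^(0.008·RH+0.085·T) = 1.952 μm/a
  r_corr = 0.5604 + 1.952 = 2.512 μm/a
Long-term exponent b (ISO 9224 Table 2, B1) = 0.813
  D(15) = 2.512 × 15^0.813 = 2.512 × 9.04 = 22.71 μm
  Mass loss = 22.71 μm × 7.14 g/cm³ = 162.1 g·m⁻²

D(15) = 162 g·m⁻²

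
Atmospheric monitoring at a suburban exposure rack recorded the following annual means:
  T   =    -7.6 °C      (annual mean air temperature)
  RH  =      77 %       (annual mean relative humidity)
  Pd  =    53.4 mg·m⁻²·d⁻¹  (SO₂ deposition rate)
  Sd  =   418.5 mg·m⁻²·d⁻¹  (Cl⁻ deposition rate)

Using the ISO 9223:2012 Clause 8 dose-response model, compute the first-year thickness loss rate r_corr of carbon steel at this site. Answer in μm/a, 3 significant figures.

carbon steel: temperature factor f = +0.150·(-17.6) = -2.6400
  sulphur-dioxide contribution → 4.662 μm/a
  chloride contribution → 40.32 μm/a
  ⇒ r_corr(carbon steel) = 44.99 μm/a

r_corr = 45.0 μm/a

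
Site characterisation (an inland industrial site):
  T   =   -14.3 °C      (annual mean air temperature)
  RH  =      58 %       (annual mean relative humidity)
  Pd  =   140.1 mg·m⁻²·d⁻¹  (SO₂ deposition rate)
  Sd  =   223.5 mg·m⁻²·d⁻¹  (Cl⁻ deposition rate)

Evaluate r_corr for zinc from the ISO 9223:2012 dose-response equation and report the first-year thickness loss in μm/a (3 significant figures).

r_corr = 0.830 μm/a

zinc: T≤10 °C ⇒ hinge +0.038·(-14.3−10) = -0.9234
  Pd branch = 0.0129·Pd^0.44·e^(0.046·RH+f) = 0.6497 μm/a
  Sd branch = 0.0175·Sd^0.57·e^(0.008·RH+0.085·T) = 0.1802 μm/a
  r_corr = 0.6497 + 0.1802 = 0.8299 μm/a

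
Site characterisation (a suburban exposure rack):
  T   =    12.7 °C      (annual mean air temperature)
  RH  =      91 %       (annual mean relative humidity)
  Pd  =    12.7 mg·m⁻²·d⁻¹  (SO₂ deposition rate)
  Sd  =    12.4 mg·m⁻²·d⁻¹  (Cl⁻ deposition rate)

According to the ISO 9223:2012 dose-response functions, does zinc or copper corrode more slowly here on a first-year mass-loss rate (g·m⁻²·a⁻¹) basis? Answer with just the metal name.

zinc: T>10 °C ⇒ hinge -0.071·(12.7−10) = -0.1917
  SO₂ term: 0.0129·12.7^0.44·exp(0.046·91-0.1917) = 2.143
  Sd branch = 0.0175·Sd^0.57·e^(0.008·RH+0.085·T) = 0.448 μm/a
  sum: 2.143 + 0.448 → r_corr = 2.591 μm/a
  mass loss = 2.591 μm/a × 7.14 g/cm³ = 18.5 g·m⁻²·a⁻¹
copper: temperature factor f = -0.080·(2.7) = -0.2160
  SO₂ term: 0.0053·12.7^0.26·exp(0.059·91-0.2160) = 1.775
  Cl⁻ term: 0.01025·12.4^0.27·exp(0.036·91+0.049·12.7) = 0.9976
  sum: 1.775 + 0.9976 → r_corr = 2.773 μm/a
  mass loss = 2.773 μm/a × 8.96 g/cm³ = 24.84 g·m⁻²·a⁻¹
Ordering by g·m⁻²·a⁻¹: copper (24.8) > zinc (18.5)

zinc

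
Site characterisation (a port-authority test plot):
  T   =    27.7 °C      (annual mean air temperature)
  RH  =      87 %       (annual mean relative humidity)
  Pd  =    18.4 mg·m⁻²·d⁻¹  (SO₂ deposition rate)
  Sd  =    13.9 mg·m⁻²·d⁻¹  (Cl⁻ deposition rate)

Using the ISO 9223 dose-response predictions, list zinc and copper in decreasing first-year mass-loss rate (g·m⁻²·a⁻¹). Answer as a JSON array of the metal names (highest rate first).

["copper", "zinc"]

zinc: f(T) = -0.071·(T−10) [T>10 °C] = -1.2567
  sulphur-dioxide contribution → 0.7234 μm/a
  chloride contribution → 1.657 μm/a
  total first-year rate 2.381 μm/a
  mass loss = 2.381 μm/a × 7.14 g/cm³ = 17 g·m⁻²·a⁻¹
copper: temperature factor f = -0.080·(17.7) = -1.4160
  sulphur-dioxide contribution → 0.4649 μm/a
  chloride contribution → 1.858 μm/a
  ⇒ r_corr(copper) = 2.323 μm/a
  mass loss = 2.323 μm/a × 8.96 g/cm³ = 20.81 g·m⁻²·a⁻¹
Ordering by g·m⁻²·a⁻¹: copper (20.8) > zinc (17)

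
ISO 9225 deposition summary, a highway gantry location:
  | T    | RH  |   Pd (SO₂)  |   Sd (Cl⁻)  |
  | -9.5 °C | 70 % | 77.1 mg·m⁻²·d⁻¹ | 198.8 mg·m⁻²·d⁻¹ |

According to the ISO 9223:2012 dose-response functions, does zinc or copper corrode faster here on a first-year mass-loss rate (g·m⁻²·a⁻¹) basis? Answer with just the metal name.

zinc

zinc: T≤10 °C ⇒ hinge +0.038·(-9.5−10) = -0.7410
  SO₂ term: 0.0129·77.1^0.44·exp(0.046·70-0.7410) = 1.041
  Cl⁻ term: 0.0175·198.8^0.57·exp(0.008·70+0.085·-9.5) = 0.279
  r_corr = 1.041 + 0.279 = 1.32 μm/a
  mass loss = 1.32 μm/a × 7.14 g/cm³ = 9.426 g·m⁻²·a⁻¹
copper: temperature factor f = +0.126·(-19.5) = -2.4570
  Pd branch = 0.0053·Pd^0.26·e^(0.059·RH+f) = 0.08739 μm/a
  Sd branch = 0.01025·Sd^0.27·e^(0.036·RH+0.049·T) = 0.3339 μm/a
  r_corr = 0.08739 + 0.3339 = 0.4212 μm/a
  mass loss = 0.4212 μm/a × 8.96 g/cm³ = 3.774 g·m⁻²·a⁻¹
Ordering by g·m⁻²·a⁻¹: zinc (9.43) > copper (3.77)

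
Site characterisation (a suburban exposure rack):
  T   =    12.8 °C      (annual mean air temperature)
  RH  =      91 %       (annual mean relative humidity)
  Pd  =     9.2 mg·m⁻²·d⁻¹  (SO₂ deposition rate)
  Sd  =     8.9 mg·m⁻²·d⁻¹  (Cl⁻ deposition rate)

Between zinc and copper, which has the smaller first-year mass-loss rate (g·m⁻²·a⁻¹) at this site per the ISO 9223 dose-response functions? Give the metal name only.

zinc

zinc: f(T) = -0.071·(T−10) [T>10 °C] = -0.1988
  Pd branch = 0.0129·Pd^0.44·e^(0.046·RH+f) = 1.846 μm/a
  Sd branch = 0.0175·Sd^0.57·e^(0.008·RH+0.085·T) = 0.374 μm/a
  r_corr = 1.846 + 0.374 = 2.22 μm/a
  mass loss = 2.22 μm/a × 7.14 g/cm³ = 15.85 g·m⁻²·a⁻¹
copper: f(T) = -0.080·(T−10) [T>10 °C] = -0.2240
  SO₂ term: 0.0053·9.2^0.26·exp(0.059·91-0.2240) = 1.619
  Cl⁻ term: 0.01025·8.9^0.27·exp(0.036·91+0.049·12.8) = 0.9166
  r_corr = 1.619 + 0.9166 = 2.536 μm/a
  mass loss = 2.536 μm/a × 8.96 g/cm³ = 22.72 g·m⁻²·a⁻¹
Ordering by g·m⁻²·a⁻¹: copper (22.7) > zinc (15.9)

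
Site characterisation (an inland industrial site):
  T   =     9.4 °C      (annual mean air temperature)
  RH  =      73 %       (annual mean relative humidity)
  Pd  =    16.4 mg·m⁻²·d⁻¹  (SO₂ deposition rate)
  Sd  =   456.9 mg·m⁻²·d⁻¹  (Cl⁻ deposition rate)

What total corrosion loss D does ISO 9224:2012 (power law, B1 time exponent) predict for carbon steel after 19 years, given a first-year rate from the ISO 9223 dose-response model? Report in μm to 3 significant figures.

carbon steel: f(T) = +0.150·(T−10) [T≤10 °C] = -0.0900
  SO₂ term: 1.77·16.4^0.52·exp(0.02·73-0.0900) = 29.83
  Cl⁻ term: 0.102·456.9^0.62·exp(0.033·73+0.04·9.4) = 73.65
  r_corr = 29.83 + 73.65 = 103.5 μm/a
Power-law: D(19) = r_corr · 19^0.523
  D(19) = 103.5 × 19^0.523 = 103.5 × 4.664 = 482.7 μm

D(19) = 483 μm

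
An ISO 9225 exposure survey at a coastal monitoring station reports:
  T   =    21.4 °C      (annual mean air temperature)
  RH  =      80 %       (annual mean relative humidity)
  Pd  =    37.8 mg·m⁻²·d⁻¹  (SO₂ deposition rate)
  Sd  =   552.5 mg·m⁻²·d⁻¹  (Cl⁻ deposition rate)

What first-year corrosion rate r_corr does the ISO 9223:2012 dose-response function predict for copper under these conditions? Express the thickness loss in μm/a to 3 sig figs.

copper: T>10 °C ⇒ hinge -0.080·(21.4−10) = -0.9120
  sulphur-dioxide contribution → 0.6141 μm/a
  chloride contribution → 2.866 μm/a
  total first-year rate 3.48 μm/a

r_corr = 3.48 μm/a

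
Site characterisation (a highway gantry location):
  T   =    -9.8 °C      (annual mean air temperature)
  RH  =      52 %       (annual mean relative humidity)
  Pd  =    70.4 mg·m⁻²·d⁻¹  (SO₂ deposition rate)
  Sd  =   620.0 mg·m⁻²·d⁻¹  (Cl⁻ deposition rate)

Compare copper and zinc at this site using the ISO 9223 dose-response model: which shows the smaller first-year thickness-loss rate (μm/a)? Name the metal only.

copper: temperature factor f = +0.126·(-19.8) = -2.4948
  SO₂ term: 0.0053·70.4^0.26·exp(0.059·52-2.4948) = 0.02842
  Cl⁻ term: 0.01025·620.0^0.27·exp(0.036·52+0.049·-9.8) = 0.2339
  r_corr = 0.02842 + 0.2339 = 0.2624 μm/a
zinc: temperature factor f = +0.038·(-19.8) = -0.7524
  SO₂ term: 0.0129·70.4^0.44·exp(0.046·52-0.7524) = 0.4321
  Sd branch = 0.0175·Sd^0.57·e^(0.008·RH+0.085·T) = 0.4504 μm/a
  sum: 0.4321 + 0.4504 → r_corr = 0.8825 μm/a
Ordering by μm/a: zinc (0.883) > copper (0.262)

copper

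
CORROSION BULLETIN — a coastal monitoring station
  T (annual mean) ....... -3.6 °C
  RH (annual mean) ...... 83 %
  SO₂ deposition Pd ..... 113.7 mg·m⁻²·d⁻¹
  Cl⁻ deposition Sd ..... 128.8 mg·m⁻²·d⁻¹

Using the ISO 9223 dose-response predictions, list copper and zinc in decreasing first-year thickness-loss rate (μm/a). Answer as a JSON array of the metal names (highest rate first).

["zinc", "copper"]

copper: f(T) = +0.126·(T−10) [T≤10 °C] = -1.7136
  SO₂ term: 0.0053·113.7^0.26·exp(0.059·83-1.7136) = 0.4378
  Sd branch = 0.01025·Sd^0.27·e^(0.036·RH+0.049·T) = 0.6331 μm/a
  r_corr = 0.4378 + 0.6331 = 1.071 μm/a
zinc: f(T) = +0.038·(T−10) [T≤10 °C] = -0.5168
  SO₂ term: 0.0129·113.7^0.44·exp(0.046·83-0.5168) = 2.811
  Sd branch = 0.0175·Sd^0.57·e^(0.008·RH+0.085·T) = 0.3992 μm/a
  r_corr = 2.811 + 0.3992 = 3.21 μm/a
Ordering by μm/a: zinc (3.21) > copper (1.07)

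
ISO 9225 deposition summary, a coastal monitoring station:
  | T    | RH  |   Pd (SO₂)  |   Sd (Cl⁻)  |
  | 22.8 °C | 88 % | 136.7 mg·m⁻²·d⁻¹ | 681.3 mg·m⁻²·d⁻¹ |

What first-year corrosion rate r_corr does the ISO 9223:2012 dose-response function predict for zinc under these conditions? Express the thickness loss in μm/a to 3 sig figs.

r_corr = 12.7 μm/a

zinc: T>10 °C ⇒ hinge -0.071·(22.8−10) = -0.9088
  SO₂ term: 0.0129·136.7^0.44·exp(0.046·88-0.9088) = 2.592
  Sd branch = 0.0175·Sd^0.57·e^(0.008·RH+0.085·T) = 10.13 μm/a
  r_corr = 2.592 + 10.13 = 12.72 μm/a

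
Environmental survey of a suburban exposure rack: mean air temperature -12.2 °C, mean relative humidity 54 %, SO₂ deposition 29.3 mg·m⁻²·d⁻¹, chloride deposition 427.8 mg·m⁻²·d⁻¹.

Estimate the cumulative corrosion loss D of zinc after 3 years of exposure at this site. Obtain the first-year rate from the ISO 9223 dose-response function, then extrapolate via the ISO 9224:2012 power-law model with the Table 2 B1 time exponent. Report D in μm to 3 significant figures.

D(3) = 1.46 μm

zinc: f(T) = +0.038·(T−10) [T≤10 °C] = -0.8436
  SO₂ term: 0.0129·29.3^0.44·exp(0.046·54-0.8436) = 0.2941
  Sd branch = 0.0175·Sd^0.57·e^(0.008·RH+0.085·T) = 0.3021 μm/a
  r_corr = 0.2941 + 0.3021 = 0.5961 μm/a
Power-law: D(3) = r_corr · 3^0.813
  D(3) = 0.5961 × 3^0.813 = 0.5961 × 2.443 = 1.456 μm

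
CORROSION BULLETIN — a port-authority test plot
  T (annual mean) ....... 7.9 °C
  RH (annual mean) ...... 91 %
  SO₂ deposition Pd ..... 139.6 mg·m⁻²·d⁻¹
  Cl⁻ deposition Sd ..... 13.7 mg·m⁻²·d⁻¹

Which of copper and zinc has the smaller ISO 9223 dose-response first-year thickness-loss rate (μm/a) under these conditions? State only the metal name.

copper: T≤10 °C ⇒ hinge +0.126·(7.9−10) = -0.2646
  Pd branch = 0.0053·Pd^0.26·e^(0.059·RH+f) = 3.153 μm/a
  Sd branch = 0.01025·Sd^0.27·e^(0.036·RH+0.049·T) = 0.81 μm/a
  r_corr = 3.153 + 0.81 = 3.963 μm/a
zinc: temperature factor f = +0.038·(-2.1) = -0.0798
  Pd branch = 0.0129·Pd^0.44·e^(0.046·RH+f) = 6.881 μm/a
  Sd branch = 0.0175·Sd^0.57·e^(0.008·RH+0.085·T) = 0.3153 μm/a
  sum: 6.881 + 0.3153 → r_corr = 7.196 μm/a
Ordering by μm/a: zinc (7.2) > copper (3.96)

copper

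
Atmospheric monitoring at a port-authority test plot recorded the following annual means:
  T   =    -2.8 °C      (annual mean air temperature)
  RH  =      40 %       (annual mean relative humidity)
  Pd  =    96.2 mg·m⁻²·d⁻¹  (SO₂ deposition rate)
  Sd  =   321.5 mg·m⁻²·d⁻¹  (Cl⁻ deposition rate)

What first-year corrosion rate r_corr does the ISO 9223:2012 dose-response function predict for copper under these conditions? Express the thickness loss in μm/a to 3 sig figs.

r_corr = 0.216 μm/a

copper: T≤10 °C ⇒ hinge +0.126·(-2.8−10) = -1.6128
  Pd branch = 0.0053·Pd^0.26·e^(0.059·RH+f) = 0.03668 μm/a
  Cl⁻ term: 0.01025·321.5^0.27·exp(0.036·40+0.049·-2.8) = 0.1793
  sum: 0.03668 + 0.1793 → r_corr = 0.2159 μm/a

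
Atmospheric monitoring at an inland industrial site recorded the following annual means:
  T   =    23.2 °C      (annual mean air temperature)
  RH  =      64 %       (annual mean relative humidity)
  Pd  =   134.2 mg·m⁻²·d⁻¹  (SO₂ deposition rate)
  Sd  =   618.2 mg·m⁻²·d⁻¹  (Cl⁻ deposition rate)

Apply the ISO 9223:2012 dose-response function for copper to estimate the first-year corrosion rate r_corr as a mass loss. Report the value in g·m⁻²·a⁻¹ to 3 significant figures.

r_corr = 18.8 g·m⁻²·a⁻¹

copper: f(T) = -0.080·(T−10) [T>10 °C] = -1.0560
  sulphur-dioxide contribution → 0.2876 μm/a
  chloride contribution → 1.814 μm/a
  ⇒ r_corr(copper) = 2.102 μm/a
Convert to mass loss: 2.102 μm/a × 8.96 g/cm³ = 18.83 g·m⁻²·a⁻¹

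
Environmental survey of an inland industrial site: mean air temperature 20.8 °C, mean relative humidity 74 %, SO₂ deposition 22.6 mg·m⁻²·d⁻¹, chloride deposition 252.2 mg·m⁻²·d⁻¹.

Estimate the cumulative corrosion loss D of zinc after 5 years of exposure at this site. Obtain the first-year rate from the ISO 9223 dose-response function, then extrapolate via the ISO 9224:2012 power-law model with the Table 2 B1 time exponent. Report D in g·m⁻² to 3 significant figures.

zinc: temperature factor f = -0.071·(10.8) = -0.7668
  SO₂ term: 0.0129·22.6^0.44·exp(0.046·74-0.7668) = 0.7108
  Cl⁻ term: 0.0175·252.2^0.57·exp(0.008·74+0.085·20.8) = 4.335
  r_corr = 0.7108 + 4.335 = 5.046 μm/a
Long-term exponent b (ISO 9224 Table 2, B1) = 0.813
  D(5) = 5.046 × 5^0.813 = 5.046 × 3.701 = 18.67 μm
  Mass loss = 18.67 μm × 7.14 g/cm³ = 133.3 g·m⁻²

D(5) = 133 g·m⁻²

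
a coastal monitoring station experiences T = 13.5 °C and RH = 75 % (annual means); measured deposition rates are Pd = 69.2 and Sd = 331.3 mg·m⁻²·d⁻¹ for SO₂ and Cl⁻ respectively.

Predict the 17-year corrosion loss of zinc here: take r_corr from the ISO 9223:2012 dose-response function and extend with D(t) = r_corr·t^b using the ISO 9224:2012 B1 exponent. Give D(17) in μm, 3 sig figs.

D(17) = 47.9 μm

zinc: T>10 °C ⇒ hinge -0.071·(13.5−10) = -0.2485
  sulphur-dioxide contribution → 2.045 μm/a
  chloride contribution → 2.745 μm/a
  ⇒ r_corr(zinc) = 4.789 μm/a
Long-term exponent b (ISO 9224 Table 2, B1) = 0.813
  D(17) = 4.789 × 17^0.813 = 4.789 × 10.01 = 47.93 μm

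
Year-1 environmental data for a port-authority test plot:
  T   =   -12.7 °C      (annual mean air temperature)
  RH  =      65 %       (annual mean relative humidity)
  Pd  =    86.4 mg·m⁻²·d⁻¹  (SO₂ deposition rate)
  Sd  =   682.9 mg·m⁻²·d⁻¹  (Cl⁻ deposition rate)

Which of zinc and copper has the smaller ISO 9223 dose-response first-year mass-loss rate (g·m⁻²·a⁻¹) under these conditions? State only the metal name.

zinc: temperature factor f = +0.038·(-22.7) = -0.8626
  Pd branch = 0.0129·Pd^0.44·e^(0.046·RH+f) = 0.7701 μm/a
  Cl⁻ term: 0.0175·682.9^0.57·exp(0.008·65+0.085·-12.7) = 0.4127
  sum: 0.7701 + 0.4127 → r_corr = 1.183 μm/a
  mass loss = 1.183 μm/a × 7.14 g/cm³ = 8.446 g·m⁻²·a⁻¹
copper: f(T) = +0.126·(T−10) [T≤10 °C] = -2.8602
  SO₂ term: 0.0053·86.4^0.26·exp(0.059·65-2.8602) = 0.04478
  Cl⁻ term: 0.01025·682.9^0.27·exp(0.036·65+0.049·-12.7) = 0.3327
  sum: 0.04478 + 0.3327 → r_corr = 0.3774 μm/a
  mass loss = 0.3774 μm/a × 8.96 g/cm³ = 3.382 g·m⁻²·a⁻¹
Ordering by g·m⁻²·a⁻¹: zinc (8.45) > copper (3.38)

copper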